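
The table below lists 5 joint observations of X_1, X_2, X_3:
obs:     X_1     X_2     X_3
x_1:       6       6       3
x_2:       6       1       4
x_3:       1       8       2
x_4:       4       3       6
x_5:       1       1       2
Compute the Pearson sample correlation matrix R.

Step 1 — column means:
  mean(X_1) = (6 + 6 + 1 + 4 + 1) / 5 = 18/5 = 3.6
  mean(X_2) = (6 + 1 + 8 + 3 + 1) / 5 = 19/5 = 3.8
  mean(X_3) = (3 + 4 + 2 + 6 + 2) / 5 = 17/5 = 3.4

Step 2 — sample variances and covariances s[i,j] = (1/(n-1)) · Σ_k (x_{k,i} - mean_i) · (x_{k,j} - mean_j), with n-1 = 4:
  s[X_1,X_1] = ((2.4)·(2.4) + (2.4)·(2.4) + (-2.6)·(-2.6) + (0.4)·(0.4) + (-2.6)·(-2.6)) / 4 = 25.2/4 = 6.3
  s[X_1,X_2] = ((2.4)·(2.2) + (2.4)·(-2.8) + (-2.6)·(4.2) + (0.4)·(-0.8) + (-2.6)·(-2.8)) / 4 = -5.4/4 = -1.35
  s[X_1,X_3] = ((2.4)·(-0.4) + (2.4)·(0.6) + (-2.6)·(-1.4) + (0.4)·(2.6) + (-2.6)·(-1.4)) / 4 = 8.8/4 = 2.2
  s[X_2,X_2] = ((2.2)·(2.2) + (-2.8)·(-2.8) + (4.2)·(4.2) + (-0.8)·(-0.8) + (-2.8)·(-2.8)) / 4 = 38.8/4 = 9.7
  s[X_2,X_3] = ((2.2)·(-0.4) + (-2.8)·(0.6) + (4.2)·(-1.4) + (-0.8)·(2.6) + (-2.8)·(-1.4)) / 4 = -6.6/4 = -1.65
  s[X_3,X_3] = ((-0.4)·(-0.4) + (0.6)·(0.6) + (-1.4)·(-1.4) + (2.6)·(2.6) + (-1.4)·(-1.4)) / 4 = 11.2/4 = 2.8
  Sample standard deviations s_i = √(s[i,i]):
  s(X_1) = √(6.3) = 2.51
  s(X_2) = √(9.7) = 3.1145
  s(X_3) = √(2.8) = 1.6733

Step 3 — r_{ij} = s_{ij} / (s_i · s_j):
  r[X_1,X_1] = 1 (diagonal).
  r[X_1,X_2] = -1.35 / (2.51 · 3.1145) = -1.35 / 7.8173 = -0.1727
  r[X_1,X_3] = 2.2 / (2.51 · 1.6733) = 2.2 / 4.2 = 0.5238
  r[X_2,X_2] = 1 (diagonal).
  r[X_2,X_3] = -1.65 / (3.1145 · 1.6733) = -1.65 / 5.2115 = -0.3166
  r[X_3,X_3] = 1 (diagonal).

R is symmetric with unit diagonal. Assembling:

R = [[1, -0.1727, 0.5238],
 [-0.1727, 1, -0.3166],
 [0.5238, -0.3166, 1]]


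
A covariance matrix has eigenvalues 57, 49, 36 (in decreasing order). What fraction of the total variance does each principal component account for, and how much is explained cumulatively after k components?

Step 1 — total variance = trace(Sigma) = Σ λ_i = 57 + 49 + 36 = 142.

Step 2 — fraction explained by component i = λ_i / Σ λ:
  PC1: 57/142 = 0.4014
  PC2: 49/142 = 0.3451
  PC3: 36/142 = 0.2535

Step 3 — cumulative fraction after k components = (λ_1 + ... + λ_k) / Σ λ:
  k = 1: 57/142 = 0.4014
  k = 2: (57 + 49)/142 = 106/142 = 0.7465
  k = 3: (57 + 49 + 36)/142 = 142/142 = 1

Summary (fraction, with percent):

explained: PC1 0.4014 (40.14%), PC2 0.3451 (34.51%), PC3 0.2535 (25.35%);  cumulative: 0.4014, 0.7465, 1


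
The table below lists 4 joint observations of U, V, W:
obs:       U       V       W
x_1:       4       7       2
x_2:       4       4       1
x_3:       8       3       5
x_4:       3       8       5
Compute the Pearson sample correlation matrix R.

Step 1 — column means:
  mean(U) = (4 + 4 + 8 + 3) / 4 = 19/4 = 4.75
  mean(V) = (7 + 4 + 3 + 8) / 4 = 22/4 = 5.5
  mean(W) = (2 + 1 + 5 + 5) / 4 = 13/4 = 3.25

Step 2 — sample variances and covariances s[i,j] = (1/(n-1)) · Σ_k (x_{k,i} - mean_i) · (x_{k,j} - mean_j), with n-1 = 3:
  s[U,U] = ((-0.75)·(-0.75) + (-0.75)·(-0.75) + (3.25)·(3.25) + (-1.75)·(-1.75)) / 3 = 14.75/3 = 4.9167
  s[U,V] = ((-0.75)·(1.5) + (-0.75)·(-1.5) + (3.25)·(-2.5) + (-1.75)·(2.5)) / 3 = -12.5/3 = -4.1667
  s[U,W] = ((-0.75)·(-1.25) + (-0.75)·(-2.25) + (3.25)·(1.75) + (-1.75)·(1.75)) / 3 = 5.25/3 = 1.75
  s[V,V] = ((1.5)·(1.5) + (-1.5)·(-1.5) + (-2.5)·(-2.5) + (2.5)·(2.5)) / 3 = 17/3 = 5.6667
  s[V,W] = ((1.5)·(-1.25) + (-1.5)·(-2.25) + (-2.5)·(1.75) + (2.5)·(1.75)) / 3 = 1.5/3 = 0.5
  s[W,W] = ((-1.25)·(-1.25) + (-2.25)·(-2.25) + (1.75)·(1.75) + (1.75)·(1.75)) / 3 = 12.75/3 = 4.25
  Sample standard deviations s_i = √(s[i,i]):
  s(U) = √(4.9167) = 2.2174
  s(V) = √(5.6667) = 2.3805
  s(W) = √(4.25) = 2.0616

Step 3 — r_{ij} = s_{ij} / (s_i · s_j):
  r[U,U] = 1 (diagonal).
  r[U,V] = -4.1667 / (2.2174 · 2.3805) = -4.1667 / 5.2784 = -0.7894
  r[U,W] = 1.75 / (2.2174 · 2.0616) = 1.75 / 4.5712 = 0.3828
  r[V,V] = 1 (diagonal).
  r[V,W] = 0.5 / (2.3805 · 2.0616) = 0.5 / 4.9075 = 0.1019
  r[W,W] = 1 (diagonal).

R is symmetric with unit diagonal. Assembling:

R = [[1, -0.7894, 0.3828],
 [-0.7894, 1, 0.1019],
 [0.3828, 0.1019, 1]]


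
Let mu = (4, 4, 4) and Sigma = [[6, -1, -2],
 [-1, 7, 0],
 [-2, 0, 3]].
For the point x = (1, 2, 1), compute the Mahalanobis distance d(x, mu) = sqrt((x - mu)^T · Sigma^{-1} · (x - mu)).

Step 1 — centre the observation: (x - mu) = (-3, -2, -3).

Step 2 — invert Sigma (cofactor / det for 3×3, or solve directly):
  Sigma^{-1} = [[0.2211, 0.0316, 0.1474],
 [0.0316, 0.1474, 0.0211],
 [0.1474, 0.0211, 0.4316]].

Step 3 — form the quadratic (x - mu)^T · Sigma^{-1} · (x - mu):
  Sigma^{-1} · (x - mu) = (-1.1684, -0.4526, -1.7789).
  (x - mu)^T · [Sigma^{-1} · (x - mu)] = (-3)·(-1.1684) + (-2)·(-0.4526) + (-3)·(-1.7789) = 9.7474.

Step 4 — take square root: d = √(9.7474) ≈ 3.1221.

d(x, mu) = √(9.7474) ≈ 3.1221


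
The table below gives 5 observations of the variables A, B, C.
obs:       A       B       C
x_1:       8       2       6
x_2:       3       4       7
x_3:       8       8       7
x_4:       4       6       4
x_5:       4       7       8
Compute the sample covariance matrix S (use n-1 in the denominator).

Step 1 — column means:
  mean(A) = (8 + 3 + 8 + 4 + 4) / 5 = 27/5 = 5.4
  mean(B) = (2 + 4 + 8 + 6 + 7) / 5 = 27/5 = 5.4
  mean(C) = (6 + 7 + 7 + 4 + 8) / 5 = 32/5 = 6.4

Step 2 — sample covariance S[i,j] = (1/(n-1)) · Σ_k (x_{k,i} - mean_i) · (x_{k,j} - mean_j), with n-1 = 4.
  S[A,A] = ((2.6)·(2.6) + (-2.4)·(-2.4) + (2.6)·(2.6) + (-1.4)·(-1.4) + (-1.4)·(-1.4)) / 4 = 23.2/4 = 5.8
  S[A,B] = ((2.6)·(-3.4) + (-2.4)·(-1.4) + (2.6)·(2.6) + (-1.4)·(0.6) + (-1.4)·(1.6)) / 4 = -1.8/4 = -0.45
  S[A,C] = ((2.6)·(-0.4) + (-2.4)·(0.6) + (2.6)·(0.6) + (-1.4)·(-2.4) + (-1.4)·(1.6)) / 4 = 0.2/4 = 0.05
  S[B,B] = ((-3.4)·(-3.4) + (-1.4)·(-1.4) + (2.6)·(2.6) + (0.6)·(0.6) + (1.6)·(1.6)) / 4 = 23.2/4 = 5.8
  S[B,C] = ((-3.4)·(-0.4) + (-1.4)·(0.6) + (2.6)·(0.6) + (0.6)·(-2.4) + (1.6)·(1.6)) / 4 = 3.2/4 = 0.8
  S[C,C] = ((-0.4)·(-0.4) + (0.6)·(0.6) + (0.6)·(0.6) + (-2.4)·(-2.4) + (1.6)·(1.6)) / 4 = 9.2/4 = 2.3

S is symmetric (S[j,i] = S[i,j]). Assembling:

S = [[5.8, -0.45, 0.05],
 [-0.45, 5.8, 0.8],
 [0.05, 0.8, 2.3]]


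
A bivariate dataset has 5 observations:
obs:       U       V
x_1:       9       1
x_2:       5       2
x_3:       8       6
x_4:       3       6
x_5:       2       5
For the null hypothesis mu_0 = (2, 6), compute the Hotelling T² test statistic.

Step 1 — sample mean vector:
  mean(U) = (9 + 5 + 8 + 3 + 2) / 5 = 27/5 = 5.4
  mean(V) = (1 + 2 + 6 + 6 + 5) / 5 = 20/5 = 4
  x̄ = (5.4, 4),  deviation x̄ - mu_0 = (5.4, 4) - (2, 6) = (3.4, -2).

Step 2 — sample covariance matrix, S[i,j] = (1/(n-1)) · Σ_k (x_{k,i} - mean_i) · (x_{k,j} - mean_j), divisor n-1 = 4:
  S[U,U] = ((3.6)·(3.6) + (-0.4)·(-0.4) + (2.6)·(2.6) + (-2.4)·(-2.4) + (-3.4)·(-3.4)) / 4 = 37.2/4 = 9.3
  S[U,V] = ((3.6)·(-3) + (-0.4)·(-2) + (2.6)·(2) + (-2.4)·(2) + (-3.4)·(1)) / 4 = -13/4 = -3.25
  S[V,V] = ((-3)·(-3) + (-2)·(-2) + (2)·(2) + (2)·(2) + (1)·(1)) / 4 = 22/4 = 5.5
  S = [[9.3, -3.25],
 [-3.25, 5.5]].

Step 3 — invert S. det(S) = 9.3·5.5 - (-3.25)² = 40.5875.
  S^{-1} = (1/det) · [[d, -b], [-b, a]] = [[0.1355, 0.0801],
 [0.0801, 0.2291]].

Step 4 — quadratic form (x̄ - mu_0)^T · S^{-1} · (x̄ - mu_0):
  S^{-1} · (x̄ - mu_0) = (0.3006, -0.186),
  (x̄ - mu_0)^T · [...] = (3.4)·(0.3006) + (-2)·(-0.186) = 1.394.

Step 5 — scale by n: T² = 5 · 1.394 = 6.9701.

T² ≈ 6.9701


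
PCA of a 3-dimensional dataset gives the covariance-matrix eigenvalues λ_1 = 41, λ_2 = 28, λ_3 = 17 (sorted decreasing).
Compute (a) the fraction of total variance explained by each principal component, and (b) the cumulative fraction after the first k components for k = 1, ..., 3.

Step 1 — total variance = trace(Sigma) = Σ λ_i = 41 + 28 + 17 = 86.

Step 2 — fraction explained by component i = λ_i / Σ λ:
  PC1: 41/86 = 0.4767
  PC2: 28/86 = 0.3256
  PC3: 17/86 = 0.1977

Step 3 — cumulative fraction after k components = (λ_1 + ... + λ_k) / Σ λ:
  k = 1: 41/86 = 0.4767
  k = 2: (41 + 28)/86 = 69/86 = 0.8023
  k = 3: (41 + 28 + 17)/86 = 86/86 = 1

Summary (fraction, with percent):

explained: PC1 0.4767 (47.67%), PC2 0.3256 (32.56%), PC3 0.1977 (19.77%);  cumulative: 0.4767, 0.8023, 1


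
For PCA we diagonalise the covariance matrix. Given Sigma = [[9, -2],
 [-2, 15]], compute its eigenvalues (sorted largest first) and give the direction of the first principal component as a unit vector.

Step 1 — characteristic polynomial of 2×2 Sigma:
  det(Sigma - λI) = λ² - trace · λ + det = 0.
  trace = 9 + 15 = 24, det = 9·15 - (-2)² = 131.
Step 2 — discriminant:
  Δ = trace² - 4·det = 576 - 524 = 52.
Step 3 — eigenvalues:
  λ = (trace ± √Δ)/2 = (24 ± 7.2111)/2,
  λ_1 = 15.6056,  λ_2 = 8.3944.

Step 4 — unit eigenvector for λ_1: solve (Sigma - λ_1 I)v = 0. First row:
  (9 - 15.6056)·v_x + (-2)·v_y = 0, i.e. (-6.6056)·v_x + (-2)·v_y = 0,
  so v ∝ (b, λ_1 - a) = (-2, 6.6056); multiply by -1 so the first entry is positive: u = (2, -6.6056).
  ||u|| = √((2)² + (-6.6056)²) = √(47.6333) ≈ 6.9017,
  v_1 = u/||u|| ≈ (0.2898, -0.9571) (||v_1|| = 1).

λ_1 = 15.6056,  λ_2 = 8.3944;  v_1 ≈ (0.2898, -0.9571)


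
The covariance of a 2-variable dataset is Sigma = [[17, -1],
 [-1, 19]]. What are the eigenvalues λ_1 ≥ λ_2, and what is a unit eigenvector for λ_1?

Step 1 — characteristic polynomial of 2×2 Sigma:
  det(Sigma - λI) = λ² - trace · λ + det = 0.
  trace = 17 + 19 = 36, det = 17·19 - (-1)² = 322.
Step 2 — discriminant:
  Δ = trace² - 4·det = 1296 - 1288 = 8.
Step 3 — eigenvalues:
  λ = (trace ± √Δ)/2 = (36 ± 2.8284)/2,
  λ_1 = 19.4142,  λ_2 = 16.5858.

Step 4 — unit eigenvector for λ_1: solve (Sigma - λ_1 I)v = 0. First row:
  (17 - 19.4142)·v_x + (-1)·v_y = 0, i.e. (-2.4142)·v_x + (-1)·v_y = 0,
  so v ∝ (b, λ_1 - a) = (-1, 2.4142); multiply by -1 so the first entry is positive: u = (1, -2.4142).
  ||u|| = √((1)² + (-2.4142)²) = √(6.8284) ≈ 2.6131,
  v_1 = u/||u|| ≈ (0.3827, -0.9239) (||v_1|| = 1).

λ_1 = 19.4142,  λ_2 = 16.5858;  v_1 ≈ (0.3827, -0.9239)


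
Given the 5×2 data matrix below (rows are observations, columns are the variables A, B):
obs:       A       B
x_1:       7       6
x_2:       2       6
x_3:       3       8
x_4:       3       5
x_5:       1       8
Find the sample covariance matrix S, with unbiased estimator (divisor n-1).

Step 1 — column means:
  mean(A) = (7 + 2 + 3 + 3 + 1) / 5 = 16/5 = 3.2
  mean(B) = (6 + 6 + 8 + 5 + 8) / 5 = 33/5 = 6.6

Step 2 — sample covariance S[i,j] = (1/(n-1)) · Σ_k (x_{k,i} - mean_i) · (x_{k,j} - mean_j), with n-1 = 4.
  S[A,A] = ((3.8)·(3.8) + (-1.2)·(-1.2) + (-0.2)·(-0.2) + (-0.2)·(-0.2) + (-2.2)·(-2.2)) / 4 = 20.8/4 = 5.2
  S[A,B] = ((3.8)·(-0.6) + (-1.2)·(-0.6) + (-0.2)·(1.4) + (-0.2)·(-1.6) + (-2.2)·(1.4)) / 4 = -4.6/4 = -1.15
  S[B,B] = ((-0.6)·(-0.6) + (-0.6)·(-0.6) + (1.4)·(1.4) + (-1.6)·(-1.6) + (1.4)·(1.4)) / 4 = 7.2/4 = 1.8

S is symmetric (S[j,i] = S[i,j]). Assembling:

S = [[5.2, -1.15],
 [-1.15, 1.8]]


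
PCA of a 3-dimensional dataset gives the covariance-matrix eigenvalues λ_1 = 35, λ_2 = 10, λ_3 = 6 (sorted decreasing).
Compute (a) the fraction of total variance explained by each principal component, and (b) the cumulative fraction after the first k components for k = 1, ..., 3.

Step 1 — total variance = trace(Sigma) = Σ λ_i = 35 + 10 + 6 = 51.

Step 2 — fraction explained by component i = λ_i / Σ λ:
  PC1: 35/51 = 0.6863
  PC2: 10/51 = 0.1961
  PC3: 6/51 = 0.1176

Step 3 — cumulative fraction after k components = (λ_1 + ... + λ_k) / Σ λ:
  k = 1: 35/51 = 0.6863
  k = 2: (35 + 10)/51 = 45/51 = 0.8824
  k = 3: (35 + 10 + 6)/51 = 51/51 = 1

Summary (fraction, with percent):

explained: PC1 0.6863 (68.63%), PC2 0.1961 (19.61%), PC3 0.1176 (11.76%);  cumulative: 0.6863, 0.8824, 1


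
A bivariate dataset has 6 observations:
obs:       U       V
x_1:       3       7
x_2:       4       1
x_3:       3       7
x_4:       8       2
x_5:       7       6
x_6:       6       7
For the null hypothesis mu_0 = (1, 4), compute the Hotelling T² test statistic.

Step 1 — sample mean vector:
  mean(U) = (3 + 4 + 3 + 8 + 7 + 6) / 6 = 31/6 = 5.1667
  mean(V) = (7 + 1 + 7 + 2 + 6 + 7) / 6 = 30/6 = 5
  x̄ = (5.1667, 5),  deviation x̄ - mu_0 = (5.1667, 5) - (1, 4) = (4.1667, 1).

Step 2 — sample covariance matrix, S[i,j] = (1/(n-1)) · Σ_k (x_{k,i} - mean_i) · (x_{k,j} - mean_j), divisor n-1 = 5:
  S[U,U] = ((-2.1667)·(-2.1667) + (-1.1667)·(-1.1667) + (-2.1667)·(-2.1667) + (2.8333)·(2.8333) + (1.8333)·(1.8333) + (0.8333)·(0.8333)) / 5 = 22.8333/5 = 4.5667
  S[U,V] = ((-2.1667)·(2) + (-1.1667)·(-4) + (-2.1667)·(2) + (2.8333)·(-3) + (1.8333)·(1) + (0.8333)·(2)) / 5 = -9/5 = -1.8
  S[V,V] = ((2)·(2) + (-4)·(-4) + (2)·(2) + (-3)·(-3) + (1)·(1) + (2)·(2)) / 5 = 38/5 = 7.6
  S = [[4.5667, -1.8],
 [-1.8, 7.6]].

Step 3 — invert S. det(S) = 4.5667·7.6 - (-1.8)² = 31.4667.
  S^{-1} = (1/det) · [[d, -b], [-b, a]] = [[0.2415, 0.0572],
 [0.0572, 0.1451]].

Step 4 — quadratic form (x̄ - mu_0)^T · S^{-1} · (x̄ - mu_0):
  S^{-1} · (x̄ - mu_0) = (1.0636, 0.3835),
  (x̄ - mu_0)^T · [...] = (4.1667)·(1.0636) + (1)·(0.3835) = 4.815.

Step 5 — scale by n: T² = 6 · 4.815 = 28.8898.

T² ≈ 28.8898


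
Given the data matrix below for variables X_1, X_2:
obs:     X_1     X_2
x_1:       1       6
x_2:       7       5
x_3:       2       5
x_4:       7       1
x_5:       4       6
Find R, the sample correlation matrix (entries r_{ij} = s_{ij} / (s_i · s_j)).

Step 1 — column means:
  mean(X_1) = (1 + 7 + 2 + 7 + 4) / 5 = 21/5 = 4.2
  mean(X_2) = (6 + 5 + 5 + 1 + 6) / 5 = 23/5 = 4.6

Step 2 — sample variances and covariances s[i,j] = (1/(n-1)) · Σ_k (x_{k,i} - mean_i) · (x_{k,j} - mean_j), with n-1 = 4:
  s[X_1,X_1] = ((-3.2)·(-3.2) + (2.8)·(2.8) + (-2.2)·(-2.2) + (2.8)·(2.8) + (-0.2)·(-0.2)) / 4 = 30.8/4 = 7.7
  s[X_1,X_2] = ((-3.2)·(1.4) + (2.8)·(0.4) + (-2.2)·(0.4) + (2.8)·(-3.6) + (-0.2)·(1.4)) / 4 = -14.6/4 = -3.65
  s[X_2,X_2] = ((1.4)·(1.4) + (0.4)·(0.4) + (0.4)·(0.4) + (-3.6)·(-3.6) + (1.4)·(1.4)) / 4 = 17.2/4 = 4.3
  Sample standard deviations s_i = √(s[i,i]):
  s(X_1) = √(7.7) = 2.7749
  s(X_2) = √(4.3) = 2.0736

Step 3 — r_{ij} = s_{ij} / (s_i · s_j):
  r[X_1,X_1] = 1 (diagonal).
  r[X_1,X_2] = -3.65 / (2.7749 · 2.0736) = -3.65 / 5.7541 = -0.6343
  r[X_2,X_2] = 1 (diagonal).

R is symmetric with unit diagonal. Assembling:

R = [[1, -0.6343],
 [-0.6343, 1]]


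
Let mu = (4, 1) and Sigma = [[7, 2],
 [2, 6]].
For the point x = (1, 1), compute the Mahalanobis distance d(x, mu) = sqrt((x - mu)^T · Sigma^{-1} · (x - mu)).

Step 1 — centre the observation: (x - mu) = (-3, 0).

Step 2 — invert Sigma. det(Sigma) = 7·6 - (2)² = 38.
  Sigma^{-1} = (1/det) · [[d, -b], [-b, a]] = [[0.1579, -0.0526],
 [-0.0526, 0.1842]].

Step 3 — form the quadratic (x - mu)^T · Sigma^{-1} · (x - mu):
  Sigma^{-1} · (x - mu) = (-0.4737, 0.1579).
  (x - mu)^T · [Sigma^{-1} · (x - mu)] = (-3)·(-0.4737) + (0)·(0.1579) = 1.4211.

Step 4 — take square root: d = √(1.4211) ≈ 1.1921.

d(x, mu) = √(1.4211) ≈ 1.1921


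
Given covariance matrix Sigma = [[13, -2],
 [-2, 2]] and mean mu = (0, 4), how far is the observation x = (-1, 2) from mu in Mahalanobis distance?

Step 1 — centre the observation: (x - mu) = (-1, -2).

Step 2 — invert Sigma. det(Sigma) = 13·2 - (-2)² = 22.
  Sigma^{-1} = (1/det) · [[d, -b], [-b, a]] = [[0.0909, 0.0909],
 [0.0909, 0.5909]].

Step 3 — form the quadratic (x - mu)^T · Sigma^{-1} · (x - mu):
  Sigma^{-1} · (x - mu) = (-0.2727, -1.2727).
  (x - mu)^T · [Sigma^{-1} · (x - mu)] = (-1)·(-0.2727) + (-2)·(-1.2727) = 2.8182.

Step 4 — take square root: d = √(2.8182) ≈ 1.6787.

d(x, mu) = √(2.8182) ≈ 1.6787


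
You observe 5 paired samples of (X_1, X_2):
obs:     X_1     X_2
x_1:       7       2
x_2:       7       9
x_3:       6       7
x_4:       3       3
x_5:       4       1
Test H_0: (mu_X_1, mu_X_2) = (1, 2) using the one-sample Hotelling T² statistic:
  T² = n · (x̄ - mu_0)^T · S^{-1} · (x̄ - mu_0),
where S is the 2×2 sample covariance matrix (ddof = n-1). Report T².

Step 1 — sample mean vector:
  mean(X_1) = (7 + 7 + 6 + 3 + 4) / 5 = 27/5 = 5.4
  mean(X_2) = (2 + 9 + 7 + 3 + 1) / 5 = 22/5 = 4.4
  x̄ = (5.4, 4.4),  deviation x̄ - mu_0 = (5.4, 4.4) - (1, 2) = (4.4, 2.4).

Step 2 — sample covariance matrix, S[i,j] = (1/(n-1)) · Σ_k (x_{k,i} - mean_i) · (x_{k,j} - mean_j), divisor n-1 = 4:
  S[X_1,X_1] = ((1.6)·(1.6) + (1.6)·(1.6) + (0.6)·(0.6) + (-2.4)·(-2.4) + (-1.4)·(-1.4)) / 4 = 13.2/4 = 3.3
  S[X_1,X_2] = ((1.6)·(-2.4) + (1.6)·(4.6) + (0.6)·(2.6) + (-2.4)·(-1.4) + (-1.4)·(-3.4)) / 4 = 13.2/4 = 3.3
  S[X_2,X_2] = ((-2.4)·(-2.4) + (4.6)·(4.6) + (2.6)·(2.6) + (-1.4)·(-1.4) + (-3.4)·(-3.4)) / 4 = 47.2/4 = 11.8
  S = [[3.3, 3.3],
 [3.3, 11.8]].

Step 3 — invert S. det(S) = 3.3·11.8 - (3.3)² = 28.05.
  S^{-1} = (1/det) · [[d, -b], [-b, a]] = [[0.4207, -0.1176],
 [-0.1176, 0.1176]].

Step 4 — quadratic form (x̄ - mu_0)^T · S^{-1} · (x̄ - mu_0):
  S^{-1} · (x̄ - mu_0) = (1.5686, -0.2353),
  (x̄ - mu_0)^T · [...] = (4.4)·(1.5686) + (2.4)·(-0.2353) = 6.3373.

Step 5 — scale by n: T² = 5 · 6.3373 = 31.6863.

T² ≈ 31.6863


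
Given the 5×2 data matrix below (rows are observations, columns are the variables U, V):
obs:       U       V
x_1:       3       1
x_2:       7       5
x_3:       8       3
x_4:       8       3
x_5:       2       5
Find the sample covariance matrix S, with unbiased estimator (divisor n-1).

Step 1 — column means:
  mean(U) = (3 + 7 + 8 + 8 + 2) / 5 = 28/5 = 5.6
  mean(V) = (1 + 5 + 3 + 3 + 5) / 5 = 17/5 = 3.4

Step 2 — sample covariance S[i,j] = (1/(n-1)) · Σ_k (x_{k,i} - mean_i) · (x_{k,j} - mean_j), with n-1 = 4.
  S[U,U] = ((-2.6)·(-2.6) + (1.4)·(1.4) + (2.4)·(2.4) + (2.4)·(2.4) + (-3.6)·(-3.6)) / 4 = 33.2/4 = 8.3
  S[U,V] = ((-2.6)·(-2.4) + (1.4)·(1.6) + (2.4)·(-0.4) + (2.4)·(-0.4) + (-3.6)·(1.6)) / 4 = 0.8/4 = 0.2
  S[V,V] = ((-2.4)·(-2.4) + (1.6)·(1.6) + (-0.4)·(-0.4) + (-0.4)·(-0.4) + (1.6)·(1.6)) / 4 = 11.2/4 = 2.8

S is symmetric (S[j,i] = S[i,j]). Assembling:

S = [[8.3, 0.2],
 [0.2, 2.8]]


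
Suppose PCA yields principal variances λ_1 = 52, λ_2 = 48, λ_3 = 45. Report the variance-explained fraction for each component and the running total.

Step 1 — total variance = trace(Sigma) = Σ λ_i = 52 + 48 + 45 = 145.

Step 2 — fraction explained by component i = λ_i / Σ λ:
  PC1: 52/145 = 0.3586
  PC2: 48/145 = 0.331
  PC3: 45/145 = 0.3103

Step 3 — cumulative fraction after k components = (λ_1 + ... + λ_k) / Σ λ:
  k = 1: 52/145 = 0.3586
  k = 2: (52 + 48)/145 = 100/145 = 0.6897
  k = 3: (52 + 48 + 45)/145 = 145/145 = 1

Summary (fraction, with percent):

explained: PC1 0.3586 (35.86%), PC2 0.331 (33.1%), PC3 0.3103 (31.03%);  cumulative: 0.3586, 0.6897, 1


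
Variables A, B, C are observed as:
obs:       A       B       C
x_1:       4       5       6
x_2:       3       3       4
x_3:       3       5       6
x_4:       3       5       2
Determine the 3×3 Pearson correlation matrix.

Step 1 — column means:
  mean(A) = (4 + 3 + 3 + 3) / 4 = 13/4 = 3.25
  mean(B) = (5 + 3 + 5 + 5) / 4 = 18/4 = 4.5
  mean(C) = (6 + 4 + 6 + 2) / 4 = 18/4 = 4.5

Step 2 — sample variances and covariances s[i,j] = (1/(n-1)) · Σ_k (x_{k,i} - mean_i) · (x_{k,j} - mean_j), with n-1 = 3:
  s[A,A] = ((0.75)·(0.75) + (-0.25)·(-0.25) + (-0.25)·(-0.25) + (-0.25)·(-0.25)) / 3 = 0.75/3 = 0.25
  s[A,B] = ((0.75)·(0.5) + (-0.25)·(-1.5) + (-0.25)·(0.5) + (-0.25)·(0.5)) / 3 = 0.5/3 = 0.1667
  s[A,C] = ((0.75)·(1.5) + (-0.25)·(-0.5) + (-0.25)·(1.5) + (-0.25)·(-2.5)) / 3 = 1.5/3 = 0.5
  s[B,B] = ((0.5)·(0.5) + (-1.5)·(-1.5) + (0.5)·(0.5) + (0.5)·(0.5)) / 3 = 3/3 = 1
  s[B,C] = ((0.5)·(1.5) + (-1.5)·(-0.5) + (0.5)·(1.5) + (0.5)·(-2.5)) / 3 = 1/3 = 0.3333
  s[C,C] = ((1.5)·(1.5) + (-0.5)·(-0.5) + (1.5)·(1.5) + (-2.5)·(-2.5)) / 3 = 11/3 = 3.6667
  Sample standard deviations s_i = √(s[i,i]):
  s(A) = √(0.25) = 0.5
  s(B) = √(1) = 1
  s(C) = √(3.6667) = 1.9149

Step 3 — r_{ij} = s_{ij} / (s_i · s_j):
  r[A,A] = 1 (diagonal).
  r[A,B] = 0.1667 / (0.5 · 1) = 0.1667 / 0.5 = 0.3333
  r[A,C] = 0.5 / (0.5 · 1.9149) = 0.5 / 0.9574 = 0.5222
  r[B,B] = 1 (diagonal).
  r[B,C] = 0.3333 / (1 · 1.9149) = 0.3333 / 1.9149 = 0.1741
  r[C,C] = 1 (diagonal).

R is symmetric with unit diagonal. Assembling:

R = [[1, 0.3333, 0.5222],
 [0.3333, 1, 0.1741],
 [0.5222, 0.1741, 1]]


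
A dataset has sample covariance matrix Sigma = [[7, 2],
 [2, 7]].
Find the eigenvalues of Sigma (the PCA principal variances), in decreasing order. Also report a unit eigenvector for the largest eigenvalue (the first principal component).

Step 1 — characteristic polynomial of 2×2 Sigma:
  det(Sigma - λI) = λ² - trace · λ + det = 0.
  trace = 7 + 7 = 14, det = 7·7 - (2)² = 45.
Step 2 — discriminant:
  Δ = trace² - 4·det = 196 - 180 = 16.
Step 3 — eigenvalues:
  λ = (trace ± √Δ)/2 = (14 ± 4)/2,
  λ_1 = 9,  λ_2 = 5.

Step 4 — unit eigenvector for λ_1: solve (Sigma - λ_1 I)v = 0. First row:
  (7 - 9)·v_x + (2)·v_y = 0, i.e. (-2)·v_x + (2)·v_y = 0,
  so v ∝ (b, λ_1 - a) = (2, 2) = u.
  ||u|| = √((2)² + (2)²) = √(8) ≈ 2.8284,
  v_1 = u/||u|| ≈ (0.7071, 0.7071) (||v_1|| = 1).

λ_1 = 9,  λ_2 = 5;  v_1 ≈ (0.7071, 0.7071)


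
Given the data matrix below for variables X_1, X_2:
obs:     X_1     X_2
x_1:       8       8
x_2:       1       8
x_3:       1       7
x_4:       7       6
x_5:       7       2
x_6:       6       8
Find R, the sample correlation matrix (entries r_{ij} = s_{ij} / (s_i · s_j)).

Step 1 — column means:
  mean(X_1) = (8 + 1 + 1 + 7 + 7 + 6) / 6 = 30/6 = 5
  mean(X_2) = (8 + 8 + 7 + 6 + 2 + 8) / 6 = 39/6 = 6.5

Step 2 — sample variances and covariances s[i,j] = (1/(n-1)) · Σ_k (x_{k,i} - mean_i) · (x_{k,j} - mean_j), with n-1 = 5:
  s[X_1,X_1] = ((3)·(3) + (-4)·(-4) + (-4)·(-4) + (2)·(2) + (2)·(2) + (1)·(1)) / 5 = 50/5 = 10
  s[X_1,X_2] = ((3)·(1.5) + (-4)·(1.5) + (-4)·(0.5) + (2)·(-0.5) + (2)·(-4.5) + (1)·(1.5)) / 5 = -12/5 = -2.4
  s[X_2,X_2] = ((1.5)·(1.5) + (1.5)·(1.5) + (0.5)·(0.5) + (-0.5)·(-0.5) + (-4.5)·(-4.5) + (1.5)·(1.5)) / 5 = 27.5/5 = 5.5
  Sample standard deviations s_i = √(s[i,i]):
  s(X_1) = √(10) = 3.1623
  s(X_2) = √(5.5) = 2.3452

Step 3 — r_{ij} = s_{ij} / (s_i · s_j):
  r[X_1,X_1] = 1 (diagonal).
  r[X_1,X_2] = -2.4 / (3.1623 · 2.3452) = -2.4 / 7.4162 = -0.3236
  r[X_2,X_2] = 1 (diagonal).

R is symmetric with unit diagonal. Assembling:

R = [[1, -0.3236],
 [-0.3236, 1]]


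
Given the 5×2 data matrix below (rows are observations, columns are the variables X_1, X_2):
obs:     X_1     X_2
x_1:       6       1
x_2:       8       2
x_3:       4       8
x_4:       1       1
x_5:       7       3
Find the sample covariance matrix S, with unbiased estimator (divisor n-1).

Step 1 — column means:
  mean(X_1) = (6 + 8 + 4 + 1 + 7) / 5 = 26/5 = 5.2
  mean(X_2) = (1 + 2 + 8 + 1 + 3) / 5 = 15/5 = 3

Step 2 — sample covariance S[i,j] = (1/(n-1)) · Σ_k (x_{k,i} - mean_i) · (x_{k,j} - mean_j), with n-1 = 4.
  S[X_1,X_1] = ((0.8)·(0.8) + (2.8)·(2.8) + (-1.2)·(-1.2) + (-4.2)·(-4.2) + (1.8)·(1.8)) / 4 = 30.8/4 = 7.7
  S[X_1,X_2] = ((0.8)·(-2) + (2.8)·(-1) + (-1.2)·(5) + (-4.2)·(-2) + (1.8)·(0)) / 4 = -2/4 = -0.5
  S[X_2,X_2] = ((-2)·(-2) + (-1)·(-1) + (5)·(5) + (-2)·(-2) + (0)·(0)) / 4 = 34/4 = 8.5

S is symmetric (S[j,i] = S[i,j]). Assembling:

S = [[7.7, -0.5],
 [-0.5, 8.5]]


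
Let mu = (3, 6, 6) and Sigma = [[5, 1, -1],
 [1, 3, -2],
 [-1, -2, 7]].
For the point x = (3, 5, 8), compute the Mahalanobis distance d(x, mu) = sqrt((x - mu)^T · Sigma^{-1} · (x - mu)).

Step 1 — centre the observation: (x - mu) = (0, -1, 2).

Step 2 — invert Sigma (cofactor / det for 3×3, or solve directly):
  Sigma^{-1} = [[0.2152, -0.0633, 0.0127],
 [-0.0633, 0.4304, 0.1139],
 [0.0127, 0.1139, 0.1772]].

Step 3 — form the quadratic (x - mu)^T · Sigma^{-1} · (x - mu):
  Sigma^{-1} · (x - mu) = (0.0886, -0.2025, 0.2405).
  (x - mu)^T · [Sigma^{-1} · (x - mu)] = (0)·(0.0886) + (-1)·(-0.2025) + (2)·(0.2405) = 0.6835.

Step 4 — take square root: d = √(0.6835) ≈ 0.8268.

d(x, mu) = √(0.6835) ≈ 0.8268


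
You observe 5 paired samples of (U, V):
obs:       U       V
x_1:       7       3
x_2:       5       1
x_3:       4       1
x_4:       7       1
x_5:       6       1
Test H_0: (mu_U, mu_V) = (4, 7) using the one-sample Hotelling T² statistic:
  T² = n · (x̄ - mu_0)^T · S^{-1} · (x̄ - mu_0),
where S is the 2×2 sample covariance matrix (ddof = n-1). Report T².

Step 1 — sample mean vector:
  mean(U) = (7 + 5 + 4 + 7 + 6) / 5 = 29/5 = 5.8
  mean(V) = (3 + 1 + 1 + 1 + 1) / 5 = 7/5 = 1.4
  x̄ = (5.8, 1.4),  deviation x̄ - mu_0 = (5.8, 1.4) - (4, 7) = (1.8, -5.6).

Step 2 — sample covariance matrix, S[i,j] = (1/(n-1)) · Σ_k (x_{k,i} - mean_i) · (x_{k,j} - mean_j), divisor n-1 = 4:
  S[U,U] = ((1.2)·(1.2) + (-0.8)·(-0.8) + (-1.8)·(-1.8) + (1.2)·(1.2) + (0.2)·(0.2)) / 4 = 6.8/4 = 1.7
  S[U,V] = ((1.2)·(1.6) + (-0.8)·(-0.4) + (-1.8)·(-0.4) + (1.2)·(-0.4) + (0.2)·(-0.4)) / 4 = 2.4/4 = 0.6
  S[V,V] = ((1.6)·(1.6) + (-0.4)·(-0.4) + (-0.4)·(-0.4) + (-0.4)·(-0.4) + (-0.4)·(-0.4)) / 4 = 3.2/4 = 0.8
  S = [[1.7, 0.6],
 [0.6, 0.8]].

Step 3 — invert S. det(S) = 1.7·0.8 - (0.6)² = 1.
  S^{-1} = (1/det) · [[d, -b], [-b, a]] = [[0.8, -0.6],
 [-0.6, 1.7]].

Step 4 — quadratic form (x̄ - mu_0)^T · S^{-1} · (x̄ - mu_0):
  S^{-1} · (x̄ - mu_0) = (4.8, -10.6),
  (x̄ - mu_0)^T · [...] = (1.8)·(4.8) + (-5.6)·(-10.6) = 68.

Step 5 — scale by n: T² = 5 · 68 = 340.

T² ≈ 340


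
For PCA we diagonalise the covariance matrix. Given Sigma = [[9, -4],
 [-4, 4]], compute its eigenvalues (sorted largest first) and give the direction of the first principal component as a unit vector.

Step 1 — characteristic polynomial of 2×2 Sigma:
  det(Sigma - λI) = λ² - trace · λ + det = 0.
  trace = 9 + 4 = 13, det = 9·4 - (-4)² = 20.
Step 2 — discriminant:
  Δ = trace² - 4·det = 169 - 80 = 89.
Step 3 — eigenvalues:
  λ = (trace ± √Δ)/2 = (13 ± 9.434)/2,
  λ_1 = 11.217,  λ_2 = 1.783.

Step 4 — unit eigenvector for λ_1: solve (Sigma - λ_1 I)v = 0. First row:
  (9 - 11.217)·v_x + (-4)·v_y = 0, i.e. (-2.217)·v_x + (-4)·v_y = 0,
  so v ∝ (b, λ_1 - a) = (-4, 2.217); multiply by -1 so the first entry is positive: u = (4, -2.217).
  ||u|| = √((4)² + (-2.217)²) = √(20.915) ≈ 4.5733,
  v_1 = u/||u|| ≈ (0.8746, -0.4848) (||v_1|| = 1).

λ_1 = 11.217,  λ_2 = 1.783;  v_1 ≈ (0.8746, -0.4848)


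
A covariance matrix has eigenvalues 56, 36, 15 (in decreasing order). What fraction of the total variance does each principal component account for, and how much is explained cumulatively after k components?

Step 1 — total variance = trace(Sigma) = Σ λ_i = 56 + 36 + 15 = 107.

Step 2 — fraction explained by component i = λ_i / Σ λ:
  PC1: 56/107 = 0.5234
  PC2: 36/107 = 0.3364
  PC3: 15/107 = 0.1402

Step 3 — cumulative fraction after k components = (λ_1 + ... + λ_k) / Σ λ:
  k = 1: 56/107 = 0.5234
  k = 2: (56 + 36)/107 = 92/107 = 0.8598
  k = 3: (56 + 36 + 15)/107 = 107/107 = 1

Summary (fraction, with percent):

explained: PC1 0.5234 (52.34%), PC2 0.3364 (33.64%), PC3 0.1402 (14.02%);  cumulative: 0.5234, 0.8598, 1


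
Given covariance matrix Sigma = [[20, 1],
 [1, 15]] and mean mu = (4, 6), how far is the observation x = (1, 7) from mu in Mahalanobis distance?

Step 1 — centre the observation: (x - mu) = (-3, 1).

Step 2 — invert Sigma. det(Sigma) = 20·15 - (1)² = 299.
  Sigma^{-1} = (1/det) · [[d, -b], [-b, a]] = [[0.0502, -0.0033],
 [-0.0033, 0.0669]].

Step 3 — form the quadratic (x - mu)^T · Sigma^{-1} · (x - mu):
  Sigma^{-1} · (x - mu) = (-0.1538, 0.0769).
  (x - mu)^T · [Sigma^{-1} · (x - mu)] = (-3)·(-0.1538) + (1)·(0.0769) = 0.5385.

Step 4 — take square root: d = √(0.5385) ≈ 0.7338.

d(x, mu) = √(0.5385) ≈ 0.7338


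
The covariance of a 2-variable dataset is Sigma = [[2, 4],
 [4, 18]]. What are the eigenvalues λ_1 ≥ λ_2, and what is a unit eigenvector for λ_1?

Step 1 — characteristic polynomial of 2×2 Sigma:
  det(Sigma - λI) = λ² - trace · λ + det = 0.
  trace = 2 + 18 = 20, det = 2·18 - (4)² = 20.
Step 2 — discriminant:
  Δ = trace² - 4·det = 400 - 80 = 320.
Step 3 — eigenvalues:
  λ = (trace ± √Δ)/2 = (20 ± 17.8885)/2,
  λ_1 = 18.9443,  λ_2 = 1.0557.

Step 4 — unit eigenvector for λ_1: solve (Sigma - λ_1 I)v = 0. First row:
  (2 - 18.9443)·v_x + (4)·v_y = 0, i.e. (-16.9443)·v_x + (4)·v_y = 0,
  so v ∝ (b, λ_1 - a) = (4, 16.9443) = u.
  ||u|| = √((4)² + (16.9443)²) = √(303.1084) ≈ 17.41,
  v_1 = u/||u|| ≈ (0.2298, 0.9732) (||v_1|| = 1).

λ_1 = 18.9443,  λ_2 = 1.0557;  v_1 ≈ (0.2298, 0.9732)


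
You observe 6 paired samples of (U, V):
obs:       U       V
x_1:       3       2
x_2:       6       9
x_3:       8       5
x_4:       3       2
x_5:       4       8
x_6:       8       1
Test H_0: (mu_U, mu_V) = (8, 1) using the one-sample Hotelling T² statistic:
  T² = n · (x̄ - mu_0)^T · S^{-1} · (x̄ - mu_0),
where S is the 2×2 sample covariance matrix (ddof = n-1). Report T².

Step 1 — sample mean vector:
  mean(U) = (3 + 6 + 8 + 3 + 4 + 8) / 6 = 32/6 = 5.3333
  mean(V) = (2 + 9 + 5 + 2 + 8 + 1) / 6 = 27/6 = 4.5
  x̄ = (5.3333, 4.5),  deviation x̄ - mu_0 = (5.3333, 4.5) - (8, 1) = (-2.6667, 3.5).

Step 2 — sample covariance matrix, S[i,j] = (1/(n-1)) · Σ_k (x_{k,i} - mean_i) · (x_{k,j} - mean_j), divisor n-1 = 5:
  S[U,U] = ((-2.3333)·(-2.3333) + (0.6667)·(0.6667) + (2.6667)·(2.6667) + (-2.3333)·(-2.3333) + (-1.3333)·(-1.3333) + (2.6667)·(2.6667)) / 5 = 27.3333/5 = 5.4667
  S[U,V] = ((-2.3333)·(-2.5) + (0.6667)·(4.5) + (2.6667)·(0.5) + (-2.3333)·(-2.5) + (-1.3333)·(3.5) + (2.6667)·(-3.5)) / 5 = 2/5 = 0.4
  S[V,V] = ((-2.5)·(-2.5) + (4.5)·(4.5) + (0.5)·(0.5) + (-2.5)·(-2.5) + (3.5)·(3.5) + (-3.5)·(-3.5)) / 5 = 57.5/5 = 11.5
  S = [[5.4667, 0.4],
 [0.4, 11.5]].

Step 3 — invert S. det(S) = 5.4667·11.5 - (0.4)² = 62.7067.
  S^{-1} = (1/det) · [[d, -b], [-b, a]] = [[0.1834, -0.0064],
 [-0.0064, 0.0872]].

Step 4 — quadratic form (x̄ - mu_0)^T · S^{-1} · (x̄ - mu_0):
  S^{-1} · (x̄ - mu_0) = (-0.5114, 0.3221),
  (x̄ - mu_0)^T · [...] = (-2.6667)·(-0.5114) + (3.5)·(0.3221) = 2.4911.

Step 5 — scale by n: T² = 6 · 2.4911 = 14.9468.

T² ≈ 14.9468


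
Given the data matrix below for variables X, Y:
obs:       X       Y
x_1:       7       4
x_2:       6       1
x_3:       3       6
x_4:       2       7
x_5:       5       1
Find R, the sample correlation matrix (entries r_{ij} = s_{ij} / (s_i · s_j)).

Step 1 — column means:
  mean(X) = (7 + 6 + 3 + 2 + 5) / 5 = 23/5 = 4.6
  mean(Y) = (4 + 1 + 6 + 7 + 1) / 5 = 19/5 = 3.8

Step 2 — sample variances and covariances s[i,j] = (1/(n-1)) · Σ_k (x_{k,i} - mean_i) · (x_{k,j} - mean_j), with n-1 = 4:
  s[X,X] = ((2.4)·(2.4) + (1.4)·(1.4) + (-1.6)·(-1.6) + (-2.6)·(-2.6) + (0.4)·(0.4)) / 4 = 17.2/4 = 4.3
  s[X,Y] = ((2.4)·(0.2) + (1.4)·(-2.8) + (-1.6)·(2.2) + (-2.6)·(3.2) + (0.4)·(-2.8)) / 4 = -16.4/4 = -4.1
  s[Y,Y] = ((0.2)·(0.2) + (-2.8)·(-2.8) + (2.2)·(2.2) + (3.2)·(3.2) + (-2.8)·(-2.8)) / 4 = 30.8/4 = 7.7
  Sample standard deviations s_i = √(s[i,i]):
  s(X) = √(4.3) = 2.0736
  s(Y) = √(7.7) = 2.7749

Step 3 — r_{ij} = s_{ij} / (s_i · s_j):
  r[X,X] = 1 (diagonal).
  r[X,Y] = -4.1 / (2.0736 · 2.7749) = -4.1 / 5.7541 = -0.7125
  r[Y,Y] = 1 (diagonal).

R is symmetric with unit diagonal. Assembling:

R = [[1, -0.7125],
 [-0.7125, 1]]


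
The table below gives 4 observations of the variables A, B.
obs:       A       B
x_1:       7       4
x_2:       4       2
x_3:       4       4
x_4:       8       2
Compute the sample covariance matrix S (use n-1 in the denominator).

Step 1 — column means:
  mean(A) = (7 + 4 + 4 + 8) / 4 = 23/4 = 5.75
  mean(B) = (4 + 2 + 4 + 2) / 4 = 12/4 = 3

Step 2 — sample covariance S[i,j] = (1/(n-1)) · Σ_k (x_{k,i} - mean_i) · (x_{k,j} - mean_j), with n-1 = 3.
  S[A,A] = ((1.25)·(1.25) + (-1.75)·(-1.75) + (-1.75)·(-1.75) + (2.25)·(2.25)) / 3 = 12.75/3 = 4.25
  S[A,B] = ((1.25)·(1) + (-1.75)·(-1) + (-1.75)·(1) + (2.25)·(-1)) / 3 = -1/3 = -0.3333
  S[B,B] = ((1)·(1) + (-1)·(-1) + (1)·(1) + (-1)·(-1)) / 3 = 4/3 = 1.3333

S is symmetric (S[j,i] = S[i,j]). Assembling:

S = [[4.25, -0.3333],
 [-0.3333, 1.3333]]


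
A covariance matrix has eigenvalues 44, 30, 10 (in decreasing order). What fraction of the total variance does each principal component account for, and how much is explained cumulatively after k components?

Step 1 — total variance = trace(Sigma) = Σ λ_i = 44 + 30 + 10 = 84.

Step 2 — fraction explained by component i = λ_i / Σ λ:
  PC1: 44/84 = 0.5238
  PC2: 30/84 = 0.3571
  PC3: 10/84 = 0.119

Step 3 — cumulative fraction after k components = (λ_1 + ... + λ_k) / Σ λ:
  k = 1: 44/84 = 0.5238
  k = 2: (44 + 30)/84 = 74/84 = 0.881
  k = 3: (44 + 30 + 10)/84 = 84/84 = 1

Summary (fraction, with percent):

explained: PC1 0.5238 (52.38%), PC2 0.3571 (35.71%), PC3 0.119 (11.9%);  cumulative: 0.5238, 0.881, 1


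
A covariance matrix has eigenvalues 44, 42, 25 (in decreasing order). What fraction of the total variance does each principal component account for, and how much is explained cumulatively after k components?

Step 1 — total variance = trace(Sigma) = Σ λ_i = 44 + 42 + 25 = 111.

Step 2 — fraction explained by component i = λ_i / Σ λ:
  PC1: 44/111 = 0.3964
  PC2: 42/111 = 0.3784
  PC3: 25/111 = 0.2252

Step 3 — cumulative fraction after k components = (λ_1 + ... + λ_k) / Σ λ:
  k = 1: 44/111 = 0.3964
  k = 2: (44 + 42)/111 = 86/111 = 0.7748
  k = 3: (44 + 42 + 25)/111 = 111/111 = 1

Summary (fraction, with percent):

explained: PC1 0.3964 (39.64%), PC2 0.3784 (37.84%), PC3 0.2252 (22.52%);  cumulative: 0.3964, 0.7748, 1


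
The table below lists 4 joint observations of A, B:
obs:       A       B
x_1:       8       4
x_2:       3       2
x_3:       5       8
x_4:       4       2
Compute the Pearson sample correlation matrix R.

Step 1 — column means:
  mean(A) = (8 + 3 + 5 + 4) / 4 = 20/4 = 5
  mean(B) = (4 + 2 + 8 + 2) / 4 = 16/4 = 4

Step 2 — sample variances and covariances s[i,j] = (1/(n-1)) · Σ_k (x_{k,i} - mean_i) · (x_{k,j} - mean_j), with n-1 = 3:
  s[A,A] = ((3)·(3) + (-2)·(-2) + (0)·(0) + (-1)·(-1)) / 3 = 14/3 = 4.6667
  s[A,B] = ((3)·(0) + (-2)·(-2) + (0)·(4) + (-1)·(-2)) / 3 = 6/3 = 2
  s[B,B] = ((0)·(0) + (-2)·(-2) + (4)·(4) + (-2)·(-2)) / 3 = 24/3 = 8
  Sample standard deviations s_i = √(s[i,i]):
  s(A) = √(4.6667) = 2.1602
  s(B) = √(8) = 2.8284

Step 3 — r_{ij} = s_{ij} / (s_i · s_j):
  r[A,A] = 1 (diagonal).
  r[A,B] = 2 / (2.1602 · 2.8284) = 2 / 6.1101 = 0.3273
  r[B,B] = 1 (diagonal).

R is symmetric with unit diagonal. Assembling:

R = [[1, 0.3273],
 [0.3273, 1]]


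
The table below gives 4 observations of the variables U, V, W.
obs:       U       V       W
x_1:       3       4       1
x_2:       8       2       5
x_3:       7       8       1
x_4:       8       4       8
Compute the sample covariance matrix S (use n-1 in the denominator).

Step 1 — column means:
  mean(U) = (3 + 8 + 7 + 8) / 4 = 26/4 = 6.5
  mean(V) = (4 + 2 + 8 + 4) / 4 = 18/4 = 4.5
  mean(W) = (1 + 5 + 1 + 8) / 4 = 15/4 = 3.75

Step 2 — sample covariance S[i,j] = (1/(n-1)) · Σ_k (x_{k,i} - mean_i) · (x_{k,j} - mean_j), with n-1 = 3.
  S[U,U] = ((-3.5)·(-3.5) + (1.5)·(1.5) + (0.5)·(0.5) + (1.5)·(1.5)) / 3 = 17/3 = 5.6667
  S[U,V] = ((-3.5)·(-0.5) + (1.5)·(-2.5) + (0.5)·(3.5) + (1.5)·(-0.5)) / 3 = -1/3 = -0.3333
  S[U,W] = ((-3.5)·(-2.75) + (1.5)·(1.25) + (0.5)·(-2.75) + (1.5)·(4.25)) / 3 = 16.5/3 = 5.5
  S[V,V] = ((-0.5)·(-0.5) + (-2.5)·(-2.5) + (3.5)·(3.5) + (-0.5)·(-0.5)) / 3 = 19/3 = 6.3333
  S[V,W] = ((-0.5)·(-2.75) + (-2.5)·(1.25) + (3.5)·(-2.75) + (-0.5)·(4.25)) / 3 = -13.5/3 = -4.5
  S[W,W] = ((-2.75)·(-2.75) + (1.25)·(1.25) + (-2.75)·(-2.75) + (4.25)·(4.25)) / 3 = 34.75/3 = 11.5833

S is symmetric (S[j,i] = S[i,j]). Assembling:

S = [[5.6667, -0.3333, 5.5],
 [-0.3333, 6.3333, -4.5],
 [5.5, -4.5, 11.5833]]


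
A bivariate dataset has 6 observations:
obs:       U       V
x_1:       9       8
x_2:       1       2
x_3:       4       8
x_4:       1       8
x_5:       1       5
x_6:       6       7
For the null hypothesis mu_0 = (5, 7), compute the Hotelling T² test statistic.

Step 1 — sample mean vector:
  mean(U) = (9 + 1 + 4 + 1 + 1 + 6) / 6 = 22/6 = 3.6667
  mean(V) = (8 + 2 + 8 + 8 + 5 + 7) / 6 = 38/6 = 6.3333
  x̄ = (3.6667, 6.3333),  deviation x̄ - mu_0 = (3.6667, 6.3333) - (5, 7) = (-1.3333, -0.6667).

Step 2 — sample covariance matrix, S[i,j] = (1/(n-1)) · Σ_k (x_{k,i} - mean_i) · (x_{k,j} - mean_j), divisor n-1 = 5:
  S[U,U] = ((5.3333)·(5.3333) + (-2.6667)·(-2.6667) + (0.3333)·(0.3333) + (-2.6667)·(-2.6667) + (-2.6667)·(-2.6667) + (2.3333)·(2.3333)) / 5 = 55.3333/5 = 11.0667
  S[U,V] = ((5.3333)·(1.6667) + (-2.6667)·(-4.3333) + (0.3333)·(1.6667) + (-2.6667)·(1.6667) + (-2.6667)·(-1.3333) + (2.3333)·(0.6667)) / 5 = 21.6667/5 = 4.3333
  S[V,V] = ((1.6667)·(1.6667) + (-4.3333)·(-4.3333) + (1.6667)·(1.6667) + (1.6667)·(1.6667) + (-1.3333)·(-1.3333) + (0.6667)·(0.6667)) / 5 = 29.3333/5 = 5.8667
  S = [[11.0667, 4.3333],
 [4.3333, 5.8667]].

Step 3 — invert S. det(S) = 11.0667·5.8667 - (4.3333)² = 46.1467.
  S^{-1} = (1/det) · [[d, -b], [-b, a]] = [[0.1271, -0.0939],
 [-0.0939, 0.2398]].

Step 4 — quadratic form (x̄ - mu_0)^T · S^{-1} · (x̄ - mu_0):
  S^{-1} · (x̄ - mu_0) = (-0.1069, -0.0347),
  (x̄ - mu_0)^T · [...] = (-1.3333)·(-0.1069) + (-0.6667)·(-0.0347) = 0.1657.

Step 5 — scale by n: T² = 6 · 0.1657 = 0.9939.

T² ≈ 0.9939


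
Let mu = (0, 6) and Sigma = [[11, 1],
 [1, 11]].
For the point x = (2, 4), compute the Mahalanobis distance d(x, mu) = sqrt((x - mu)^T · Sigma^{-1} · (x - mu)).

Step 1 — centre the observation: (x - mu) = (2, -2).

Step 2 — invert Sigma. det(Sigma) = 11·11 - (1)² = 120.
  Sigma^{-1} = (1/det) · [[d, -b], [-b, a]] = [[0.0917, -0.0083],
 [-0.0083, 0.0917]].

Step 3 — form the quadratic (x - mu)^T · Sigma^{-1} · (x - mu):
  Sigma^{-1} · (x - mu) = (0.2, -0.2).
  (x - mu)^T · [Sigma^{-1} · (x - mu)] = (2)·(0.2) + (-2)·(-0.2) = 0.8.

Step 4 — take square root: d = √(0.8) ≈ 0.8944.

d(x, mu) = √(0.8) ≈ 0.8944


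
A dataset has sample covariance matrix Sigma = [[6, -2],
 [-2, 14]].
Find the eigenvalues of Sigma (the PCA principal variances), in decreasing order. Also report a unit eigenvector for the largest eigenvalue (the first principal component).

Step 1 — characteristic polynomial of 2×2 Sigma:
  det(Sigma - λI) = λ² - trace · λ + det = 0.
  trace = 6 + 14 = 20, det = 6·14 - (-2)² = 80.
Step 2 — discriminant:
  Δ = trace² - 4·det = 400 - 320 = 80.
Step 3 — eigenvalues:
  λ = (trace ± √Δ)/2 = (20 ± 8.9443)/2,
  λ_1 = 14.4721,  λ_2 = 5.5279.

Step 4 — unit eigenvector for λ_1: solve (Sigma - λ_1 I)v = 0. First row:
  (6 - 14.4721)·v_x + (-2)·v_y = 0, i.e. (-8.4721)·v_x + (-2)·v_y = 0,
  so v ∝ (b, λ_1 - a) = (-2, 8.4721); multiply by -1 so the first entry is positive: u = (2, -8.4721).
  ||u|| = √((2)² + (-8.4721)²) = √(75.7771) ≈ 8.705,
  v_1 = u/||u|| ≈ (0.2298, -0.9732) (||v_1|| = 1).

λ_1 = 14.4721,  λ_2 = 5.5279;  v_1 ≈ (0.2298, -0.9732)


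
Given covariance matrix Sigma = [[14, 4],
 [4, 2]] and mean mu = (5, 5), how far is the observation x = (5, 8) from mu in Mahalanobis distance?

Step 1 — centre the observation: (x - mu) = (0, 3).

Step 2 — invert Sigma. det(Sigma) = 14·2 - (4)² = 12.
  Sigma^{-1} = (1/det) · [[d, -b], [-b, a]] = [[0.1667, -0.3333],
 [-0.3333, 1.1667]].

Step 3 — form the quadratic (x - mu)^T · Sigma^{-1} · (x - mu):
  Sigma^{-1} · (x - mu) = (-1, 3.5).
  (x - mu)^T · [Sigma^{-1} · (x - mu)] = (0)·(-1) + (3)·(3.5) = 10.5.

Step 4 — take square root: d = √(10.5) ≈ 3.2404.

d(x, mu) = √(10.5) ≈ 3.2404
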